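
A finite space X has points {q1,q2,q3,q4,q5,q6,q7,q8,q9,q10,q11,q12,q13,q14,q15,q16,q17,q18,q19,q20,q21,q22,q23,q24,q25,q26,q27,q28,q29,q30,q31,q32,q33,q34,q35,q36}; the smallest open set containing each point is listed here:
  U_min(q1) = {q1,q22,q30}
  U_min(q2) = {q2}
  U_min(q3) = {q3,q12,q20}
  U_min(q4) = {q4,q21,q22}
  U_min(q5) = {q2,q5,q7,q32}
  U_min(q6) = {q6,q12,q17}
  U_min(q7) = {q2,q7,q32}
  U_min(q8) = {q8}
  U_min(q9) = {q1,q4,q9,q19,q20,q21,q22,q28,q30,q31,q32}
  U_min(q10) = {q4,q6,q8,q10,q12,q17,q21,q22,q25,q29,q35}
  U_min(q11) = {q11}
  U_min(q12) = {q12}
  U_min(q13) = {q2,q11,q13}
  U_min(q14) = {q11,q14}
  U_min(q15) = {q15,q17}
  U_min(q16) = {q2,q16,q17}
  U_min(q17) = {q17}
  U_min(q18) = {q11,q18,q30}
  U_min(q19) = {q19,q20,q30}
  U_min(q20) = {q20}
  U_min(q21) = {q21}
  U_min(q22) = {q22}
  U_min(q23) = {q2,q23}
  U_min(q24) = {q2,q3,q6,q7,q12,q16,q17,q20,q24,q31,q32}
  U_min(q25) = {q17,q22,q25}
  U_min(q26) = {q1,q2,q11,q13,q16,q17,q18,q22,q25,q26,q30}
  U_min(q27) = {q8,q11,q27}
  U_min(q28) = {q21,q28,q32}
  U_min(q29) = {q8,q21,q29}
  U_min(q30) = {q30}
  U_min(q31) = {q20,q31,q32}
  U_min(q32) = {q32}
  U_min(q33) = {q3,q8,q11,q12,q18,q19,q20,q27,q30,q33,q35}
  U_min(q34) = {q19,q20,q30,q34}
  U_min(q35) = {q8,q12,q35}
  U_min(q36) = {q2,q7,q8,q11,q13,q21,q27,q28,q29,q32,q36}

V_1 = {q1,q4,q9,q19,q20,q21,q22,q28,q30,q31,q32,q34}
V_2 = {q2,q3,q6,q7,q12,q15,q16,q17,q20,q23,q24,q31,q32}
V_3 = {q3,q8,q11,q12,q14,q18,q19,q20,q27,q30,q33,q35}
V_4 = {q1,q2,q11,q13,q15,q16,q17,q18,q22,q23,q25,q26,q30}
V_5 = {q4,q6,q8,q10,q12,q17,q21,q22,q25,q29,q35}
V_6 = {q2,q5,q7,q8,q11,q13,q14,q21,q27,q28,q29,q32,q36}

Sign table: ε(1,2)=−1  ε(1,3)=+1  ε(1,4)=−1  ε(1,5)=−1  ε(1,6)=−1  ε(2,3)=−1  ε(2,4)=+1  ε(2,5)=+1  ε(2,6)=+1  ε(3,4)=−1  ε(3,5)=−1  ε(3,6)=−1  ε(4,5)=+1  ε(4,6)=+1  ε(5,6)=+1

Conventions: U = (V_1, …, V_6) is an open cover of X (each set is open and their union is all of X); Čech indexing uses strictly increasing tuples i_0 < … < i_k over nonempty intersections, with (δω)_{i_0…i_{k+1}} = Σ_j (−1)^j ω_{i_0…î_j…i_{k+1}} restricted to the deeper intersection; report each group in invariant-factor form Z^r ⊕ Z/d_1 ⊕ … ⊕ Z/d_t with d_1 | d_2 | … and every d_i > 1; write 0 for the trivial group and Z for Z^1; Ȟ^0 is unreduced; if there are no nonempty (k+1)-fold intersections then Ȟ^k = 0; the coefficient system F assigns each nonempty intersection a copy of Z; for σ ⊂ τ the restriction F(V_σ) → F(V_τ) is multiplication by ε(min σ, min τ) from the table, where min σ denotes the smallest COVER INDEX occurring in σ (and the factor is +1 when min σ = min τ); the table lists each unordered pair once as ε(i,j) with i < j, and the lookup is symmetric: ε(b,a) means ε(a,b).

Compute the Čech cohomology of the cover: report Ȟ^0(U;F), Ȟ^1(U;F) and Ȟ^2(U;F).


Ȟ^0 = Z, Ȟ^1 = 0, Ȟ^2 = Z/2

nerve of the cover:
  V12={q20,q31,q32} V13={q19,q20,q30} V14={q1,q22,q30} V15={q4,q21,q22} V16={q21,q28,q32} V23={q3,q12,q20} V24={q2,q15,q16,q17,q23} V25={q6,q12,q17} V26={q2,q7,q32} V34={q11,q18,q30} V35={q8,q12,q35} V36={q8,q11,q14,q27} V45={q17,q22,q25} V46={q2,q11,q13} V56={q8,q21,q29}
  V123={q20} V126={q32} V134={q30} V145={q22} V156={q21} V235={q12} V245={q17} V246={q2} V346={q11} V356={q8}
C dims 6,15,10; δ0: rk 5, SNF 1^5; δ1: rk 10, SNF 1^9·2
Ȟ^0 = (6 − 5) − 0 = 1, so Ȟ^0 ≅ Z
Ȟ^1 = (15 − 10) − 5 = 0, so Ȟ^1 ≅ 0
Ȟ^2 = (10 − 0) − 10 = 0 plus torsion [2], so Ȟ^2 ≅ Z/2


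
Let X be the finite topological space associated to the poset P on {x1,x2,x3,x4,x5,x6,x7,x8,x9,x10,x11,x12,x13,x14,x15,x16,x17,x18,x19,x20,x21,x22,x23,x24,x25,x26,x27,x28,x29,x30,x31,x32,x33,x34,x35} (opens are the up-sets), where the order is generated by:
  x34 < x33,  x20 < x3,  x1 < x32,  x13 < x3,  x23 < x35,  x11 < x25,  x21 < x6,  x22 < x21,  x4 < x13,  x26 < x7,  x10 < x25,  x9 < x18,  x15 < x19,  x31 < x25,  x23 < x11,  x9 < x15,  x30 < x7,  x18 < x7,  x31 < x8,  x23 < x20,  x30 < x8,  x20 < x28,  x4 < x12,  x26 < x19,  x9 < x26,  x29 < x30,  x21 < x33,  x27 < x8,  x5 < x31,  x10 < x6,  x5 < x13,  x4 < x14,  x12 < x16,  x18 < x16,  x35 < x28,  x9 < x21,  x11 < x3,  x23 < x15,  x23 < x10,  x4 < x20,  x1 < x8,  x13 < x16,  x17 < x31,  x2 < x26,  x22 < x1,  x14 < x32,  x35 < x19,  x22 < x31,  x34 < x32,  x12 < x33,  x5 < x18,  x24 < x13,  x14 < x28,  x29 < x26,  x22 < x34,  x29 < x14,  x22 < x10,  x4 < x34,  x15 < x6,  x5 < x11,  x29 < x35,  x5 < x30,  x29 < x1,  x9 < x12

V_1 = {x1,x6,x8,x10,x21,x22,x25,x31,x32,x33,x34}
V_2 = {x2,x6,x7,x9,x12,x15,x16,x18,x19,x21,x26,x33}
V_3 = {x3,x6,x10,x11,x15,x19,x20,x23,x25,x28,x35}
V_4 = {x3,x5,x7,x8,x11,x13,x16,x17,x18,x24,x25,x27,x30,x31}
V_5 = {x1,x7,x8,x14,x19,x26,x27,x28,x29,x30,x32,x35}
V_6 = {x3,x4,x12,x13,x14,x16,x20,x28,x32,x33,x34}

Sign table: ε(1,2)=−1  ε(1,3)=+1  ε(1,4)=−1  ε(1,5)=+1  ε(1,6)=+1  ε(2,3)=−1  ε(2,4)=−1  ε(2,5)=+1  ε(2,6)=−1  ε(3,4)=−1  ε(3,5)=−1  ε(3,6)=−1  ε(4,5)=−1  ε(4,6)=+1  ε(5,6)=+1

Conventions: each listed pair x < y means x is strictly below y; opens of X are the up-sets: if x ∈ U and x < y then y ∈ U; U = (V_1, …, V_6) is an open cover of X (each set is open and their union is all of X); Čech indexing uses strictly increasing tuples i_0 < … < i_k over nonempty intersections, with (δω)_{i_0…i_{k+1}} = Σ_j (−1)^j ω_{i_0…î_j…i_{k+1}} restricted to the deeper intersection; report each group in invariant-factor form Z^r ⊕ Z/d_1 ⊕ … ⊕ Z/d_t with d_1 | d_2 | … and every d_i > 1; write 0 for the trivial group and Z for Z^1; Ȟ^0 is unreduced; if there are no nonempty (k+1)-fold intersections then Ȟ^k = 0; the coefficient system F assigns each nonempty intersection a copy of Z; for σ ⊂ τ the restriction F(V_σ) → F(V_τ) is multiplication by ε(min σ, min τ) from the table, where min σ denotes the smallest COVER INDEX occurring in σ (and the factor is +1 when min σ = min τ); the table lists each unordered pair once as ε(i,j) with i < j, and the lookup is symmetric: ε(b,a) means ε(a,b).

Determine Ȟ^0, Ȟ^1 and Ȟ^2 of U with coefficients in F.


Ȟ^0 ≅ 0, Ȟ^1 ≅ Z/2 and Ȟ^2 ≅ Z

nonempty intersections:
  V12={x6,x21,x33} V13={x6,x10,x25} V14={x8,x25,x31} V15={x1,x8,x32} V16={x32,x33,x34} V23={x6,x15,x19} V24={x7,x16,x18} V25={x7,x19,x26} V26={x12,x16,x33} V34={x3,x11,x25} V35={x19,x28,x35} V36={x3,x20,x28} V45={x7,x8,x27,x30} V46={x3,x13,x16} V56={x14,x28,x32}
  V123={x6} V126={x33} V134={x25} V145={x8} V156={x32} V235={x19} V245={x7} V246={x16} V346={x3} V356={x28}
C dims 6,15,10; δ0: rk 6, SNF 1^5·2; δ1: rk 9, SNF 1^9
Ȟ^0: (6−6)−0=0 ⇒ 0
Ȟ^1: (15−9)−6=0 plus torsion [2] ⇒ Z/2
Ȟ^2: (10−0)−9=1 ⇒ Z


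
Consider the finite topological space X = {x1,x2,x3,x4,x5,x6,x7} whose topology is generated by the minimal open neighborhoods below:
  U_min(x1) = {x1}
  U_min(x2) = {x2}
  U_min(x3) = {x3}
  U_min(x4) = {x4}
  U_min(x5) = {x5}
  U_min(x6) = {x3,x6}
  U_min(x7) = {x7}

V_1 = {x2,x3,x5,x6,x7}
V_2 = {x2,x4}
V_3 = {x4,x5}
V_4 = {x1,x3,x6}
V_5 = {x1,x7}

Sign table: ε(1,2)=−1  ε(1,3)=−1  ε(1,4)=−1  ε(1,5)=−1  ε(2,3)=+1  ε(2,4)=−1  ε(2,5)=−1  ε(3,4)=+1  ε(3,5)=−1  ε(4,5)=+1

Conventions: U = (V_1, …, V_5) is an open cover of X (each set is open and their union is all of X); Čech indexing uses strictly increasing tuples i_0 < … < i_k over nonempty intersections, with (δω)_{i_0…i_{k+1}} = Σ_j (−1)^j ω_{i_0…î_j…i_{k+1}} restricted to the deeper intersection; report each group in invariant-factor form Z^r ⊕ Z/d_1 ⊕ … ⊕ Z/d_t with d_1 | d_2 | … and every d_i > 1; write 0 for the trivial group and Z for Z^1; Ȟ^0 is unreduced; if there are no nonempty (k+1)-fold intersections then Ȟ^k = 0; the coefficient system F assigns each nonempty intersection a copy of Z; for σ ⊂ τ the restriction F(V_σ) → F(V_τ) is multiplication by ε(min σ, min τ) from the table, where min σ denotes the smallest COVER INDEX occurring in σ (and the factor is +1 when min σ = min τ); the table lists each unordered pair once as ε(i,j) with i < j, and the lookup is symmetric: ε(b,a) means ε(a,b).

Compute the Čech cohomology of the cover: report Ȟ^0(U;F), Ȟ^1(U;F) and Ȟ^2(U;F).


intersection data:
  V12={x2} V13={x5} V14={x3,x6} V15={x7} V23={x4} V45={x1}
C dims 5,6; δ0: rk 4, SNF 1^4
Ȟ^0 = (5 − 4) − 0 = 1, so Ȟ^0 ≅ Z
Ȟ^1 = (6 − 0) − 4 = 2, so Ȟ^1 ≅ Z^2
Ȟ^2 = (0 − 0) − 0 = 0, so Ȟ^2 ≅ 0

Ȟ^0 = Z, Ȟ^1 = Z^2 and Ȟ^2 = 0


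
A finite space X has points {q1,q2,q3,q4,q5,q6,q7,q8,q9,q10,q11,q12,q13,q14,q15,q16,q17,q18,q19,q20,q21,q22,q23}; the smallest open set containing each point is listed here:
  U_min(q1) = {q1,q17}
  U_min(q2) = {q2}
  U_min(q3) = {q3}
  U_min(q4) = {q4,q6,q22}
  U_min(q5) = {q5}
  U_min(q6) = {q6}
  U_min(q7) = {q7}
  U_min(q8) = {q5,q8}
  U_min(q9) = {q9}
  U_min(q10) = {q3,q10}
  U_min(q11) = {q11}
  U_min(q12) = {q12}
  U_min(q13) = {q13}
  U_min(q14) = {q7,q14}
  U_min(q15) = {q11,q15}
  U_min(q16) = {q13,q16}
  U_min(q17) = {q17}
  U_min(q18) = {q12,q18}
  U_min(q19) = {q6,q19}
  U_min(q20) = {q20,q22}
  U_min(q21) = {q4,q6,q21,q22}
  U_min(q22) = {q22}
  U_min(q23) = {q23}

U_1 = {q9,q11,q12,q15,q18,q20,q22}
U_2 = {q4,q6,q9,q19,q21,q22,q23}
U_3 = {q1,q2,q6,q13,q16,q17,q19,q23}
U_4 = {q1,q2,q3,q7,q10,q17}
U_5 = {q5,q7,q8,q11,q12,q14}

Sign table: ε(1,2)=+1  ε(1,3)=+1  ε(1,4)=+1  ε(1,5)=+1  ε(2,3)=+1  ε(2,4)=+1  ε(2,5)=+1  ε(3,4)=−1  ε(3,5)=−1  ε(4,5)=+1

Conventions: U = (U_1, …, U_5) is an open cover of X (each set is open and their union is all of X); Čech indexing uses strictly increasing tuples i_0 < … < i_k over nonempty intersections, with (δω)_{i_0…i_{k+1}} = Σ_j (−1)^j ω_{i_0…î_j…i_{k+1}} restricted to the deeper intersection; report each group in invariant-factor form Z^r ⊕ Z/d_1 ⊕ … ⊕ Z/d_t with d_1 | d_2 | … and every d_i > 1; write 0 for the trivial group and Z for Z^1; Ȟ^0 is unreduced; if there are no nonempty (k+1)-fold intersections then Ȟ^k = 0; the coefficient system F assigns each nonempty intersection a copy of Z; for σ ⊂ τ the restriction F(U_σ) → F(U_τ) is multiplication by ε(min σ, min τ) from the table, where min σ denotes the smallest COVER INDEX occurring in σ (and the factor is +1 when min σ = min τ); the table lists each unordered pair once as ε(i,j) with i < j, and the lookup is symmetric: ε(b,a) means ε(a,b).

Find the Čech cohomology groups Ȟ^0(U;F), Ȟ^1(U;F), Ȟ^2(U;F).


Ȟ^0 ≅ 0, Ȟ^1 ≅ Z/2 and Ȟ^2 ≅ 0

nerve of the cover:
  U12={q9,q22} U15={q11,q12} U23={q6,q19,q23} U34={q1,q2,q17} U45={q7}
C dims 5,5; δ0: rk 5, SNF 1^4·2
Ȟ^0 = (5 − 5) − 0 = 0, so Ȟ^0 ≅ 0
Ȟ^1 = (5 − 0) − 5 = 0 plus torsion [2], so Ȟ^1 ≅ Z/2
Ȟ^2 = (0 − 0) − 0 = 0, so Ȟ^2 ≅ 0


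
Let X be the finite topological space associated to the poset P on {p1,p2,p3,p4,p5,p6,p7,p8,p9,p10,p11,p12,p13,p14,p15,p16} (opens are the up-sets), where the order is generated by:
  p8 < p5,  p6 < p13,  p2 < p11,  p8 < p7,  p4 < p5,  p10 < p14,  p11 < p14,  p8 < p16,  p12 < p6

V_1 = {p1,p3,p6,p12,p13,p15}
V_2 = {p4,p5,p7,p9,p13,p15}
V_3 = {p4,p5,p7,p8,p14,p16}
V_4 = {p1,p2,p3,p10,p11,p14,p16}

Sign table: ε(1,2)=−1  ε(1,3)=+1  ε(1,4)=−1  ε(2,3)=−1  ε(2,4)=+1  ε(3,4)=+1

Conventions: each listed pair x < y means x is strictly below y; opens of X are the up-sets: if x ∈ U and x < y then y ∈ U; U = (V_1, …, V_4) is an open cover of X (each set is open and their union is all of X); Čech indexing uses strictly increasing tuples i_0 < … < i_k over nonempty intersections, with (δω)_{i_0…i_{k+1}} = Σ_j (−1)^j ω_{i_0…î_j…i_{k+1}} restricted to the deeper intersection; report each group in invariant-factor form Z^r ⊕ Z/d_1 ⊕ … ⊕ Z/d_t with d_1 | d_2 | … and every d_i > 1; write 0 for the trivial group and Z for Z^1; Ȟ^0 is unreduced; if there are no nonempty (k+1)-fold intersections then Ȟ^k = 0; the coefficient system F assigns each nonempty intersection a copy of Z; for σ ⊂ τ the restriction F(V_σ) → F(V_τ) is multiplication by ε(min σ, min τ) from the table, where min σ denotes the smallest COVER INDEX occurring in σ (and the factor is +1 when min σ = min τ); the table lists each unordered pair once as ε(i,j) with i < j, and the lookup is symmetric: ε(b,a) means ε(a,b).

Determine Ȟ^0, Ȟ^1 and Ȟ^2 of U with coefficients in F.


nonempty intersections:
  V12={p13,p15} V14={p1,p3} V23={p4,p5,p7} V34={p14,p16}
C dims 4,4; δ0: rk 4, SNF 1^3·2
Ȟ^0: (4−4)−0=0 ⇒ 0
Ȟ^1: (4−0)−4=0 plus torsion [2] ⇒ Z/2
Ȟ^2: (0−0)−0=0 ⇒ 0

Ȟ^0 ≅ 0; Ȟ^1 ≅ Z/2; Ȟ^2 ≅ 0


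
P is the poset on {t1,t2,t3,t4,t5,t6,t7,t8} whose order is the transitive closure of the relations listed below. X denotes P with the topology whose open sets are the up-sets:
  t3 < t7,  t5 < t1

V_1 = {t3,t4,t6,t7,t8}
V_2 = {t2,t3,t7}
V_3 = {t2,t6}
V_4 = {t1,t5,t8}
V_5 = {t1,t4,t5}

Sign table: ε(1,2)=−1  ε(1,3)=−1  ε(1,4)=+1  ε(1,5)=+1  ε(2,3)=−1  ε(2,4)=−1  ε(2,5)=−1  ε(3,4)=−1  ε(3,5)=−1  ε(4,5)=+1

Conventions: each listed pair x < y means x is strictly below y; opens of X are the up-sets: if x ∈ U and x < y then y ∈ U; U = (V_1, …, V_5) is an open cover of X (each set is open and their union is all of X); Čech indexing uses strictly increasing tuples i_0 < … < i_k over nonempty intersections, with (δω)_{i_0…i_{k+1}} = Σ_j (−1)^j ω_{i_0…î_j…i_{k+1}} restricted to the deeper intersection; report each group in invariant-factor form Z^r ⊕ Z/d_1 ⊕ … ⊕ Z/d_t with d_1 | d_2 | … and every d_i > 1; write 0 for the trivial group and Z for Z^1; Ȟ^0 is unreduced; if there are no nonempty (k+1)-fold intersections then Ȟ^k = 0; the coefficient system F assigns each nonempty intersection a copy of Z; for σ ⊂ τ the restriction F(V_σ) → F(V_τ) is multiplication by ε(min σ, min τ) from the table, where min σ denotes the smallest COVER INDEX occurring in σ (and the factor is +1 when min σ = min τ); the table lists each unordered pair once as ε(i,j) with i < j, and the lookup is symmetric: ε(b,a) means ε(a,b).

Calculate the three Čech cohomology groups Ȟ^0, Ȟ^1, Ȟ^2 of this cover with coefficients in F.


nonempty overlaps:
  V12={t3,t7} V13={t6} V14={t8} V15={t4} V23={t2} V45={t1,t5}
C dims 5,6; δ0: rk 5, SNF 1^4·2
degree 0: 5−5−0 = 0 → Ȟ^0 ≅ 0
degree 1: 6−0−5 = 1 plus torsion [2] → Ȟ^1 ≅ Z ⊕ Z/2
degree 2: 0−0−0 = 0 → Ȟ^2 ≅ 0

Ȟ^0 ≅ 0, Ȟ^1 ≅ Z ⊕ Z/2 and Ȟ^2 ≅ 0


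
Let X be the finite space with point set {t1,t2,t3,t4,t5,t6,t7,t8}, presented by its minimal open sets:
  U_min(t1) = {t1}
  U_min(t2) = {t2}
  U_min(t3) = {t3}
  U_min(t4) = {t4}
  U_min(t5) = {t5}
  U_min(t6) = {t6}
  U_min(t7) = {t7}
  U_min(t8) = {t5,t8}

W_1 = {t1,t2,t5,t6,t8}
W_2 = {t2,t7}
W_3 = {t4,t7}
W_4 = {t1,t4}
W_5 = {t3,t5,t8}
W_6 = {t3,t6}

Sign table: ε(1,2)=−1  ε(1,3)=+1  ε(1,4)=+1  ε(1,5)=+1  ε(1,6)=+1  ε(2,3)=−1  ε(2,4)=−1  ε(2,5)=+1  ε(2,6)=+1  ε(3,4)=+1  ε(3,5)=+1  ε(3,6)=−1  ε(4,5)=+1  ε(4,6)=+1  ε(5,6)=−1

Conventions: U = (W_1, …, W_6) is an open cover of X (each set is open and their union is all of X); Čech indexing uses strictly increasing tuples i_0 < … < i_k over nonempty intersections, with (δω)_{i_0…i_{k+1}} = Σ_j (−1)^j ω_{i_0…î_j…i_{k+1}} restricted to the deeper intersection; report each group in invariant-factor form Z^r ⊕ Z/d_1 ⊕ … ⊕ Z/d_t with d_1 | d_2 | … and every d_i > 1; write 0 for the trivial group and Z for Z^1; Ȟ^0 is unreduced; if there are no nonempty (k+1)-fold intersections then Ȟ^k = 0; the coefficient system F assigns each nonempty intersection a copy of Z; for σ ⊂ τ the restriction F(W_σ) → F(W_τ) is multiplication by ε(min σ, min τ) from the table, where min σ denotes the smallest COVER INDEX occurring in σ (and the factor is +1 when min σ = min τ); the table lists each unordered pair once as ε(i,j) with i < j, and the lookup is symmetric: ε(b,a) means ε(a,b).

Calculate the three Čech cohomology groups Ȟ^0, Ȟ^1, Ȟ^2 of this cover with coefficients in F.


Ȟ^0 = 0, Ȟ^1 = Z ⊕ Z/2 and Ȟ^2 = 0

intersection data:
  W12={t2} W14={t1} W15={t5,t8} W16={t6} W23={t7} W34={t4} W56={t3}
C dims 6,7; δ0: rk 6, SNF 1^5·2
Ȟ^0 = (6 − 6) − 0 = 0, so Ȟ^0 ≅ 0
Ȟ^1 = (7 − 0) − 6 = 1 plus torsion [2], so Ȟ^1 ≅ Z ⊕ Z/2
Ȟ^2 = (0 − 0) − 0 = 0, so Ȟ^2 ≅ 0


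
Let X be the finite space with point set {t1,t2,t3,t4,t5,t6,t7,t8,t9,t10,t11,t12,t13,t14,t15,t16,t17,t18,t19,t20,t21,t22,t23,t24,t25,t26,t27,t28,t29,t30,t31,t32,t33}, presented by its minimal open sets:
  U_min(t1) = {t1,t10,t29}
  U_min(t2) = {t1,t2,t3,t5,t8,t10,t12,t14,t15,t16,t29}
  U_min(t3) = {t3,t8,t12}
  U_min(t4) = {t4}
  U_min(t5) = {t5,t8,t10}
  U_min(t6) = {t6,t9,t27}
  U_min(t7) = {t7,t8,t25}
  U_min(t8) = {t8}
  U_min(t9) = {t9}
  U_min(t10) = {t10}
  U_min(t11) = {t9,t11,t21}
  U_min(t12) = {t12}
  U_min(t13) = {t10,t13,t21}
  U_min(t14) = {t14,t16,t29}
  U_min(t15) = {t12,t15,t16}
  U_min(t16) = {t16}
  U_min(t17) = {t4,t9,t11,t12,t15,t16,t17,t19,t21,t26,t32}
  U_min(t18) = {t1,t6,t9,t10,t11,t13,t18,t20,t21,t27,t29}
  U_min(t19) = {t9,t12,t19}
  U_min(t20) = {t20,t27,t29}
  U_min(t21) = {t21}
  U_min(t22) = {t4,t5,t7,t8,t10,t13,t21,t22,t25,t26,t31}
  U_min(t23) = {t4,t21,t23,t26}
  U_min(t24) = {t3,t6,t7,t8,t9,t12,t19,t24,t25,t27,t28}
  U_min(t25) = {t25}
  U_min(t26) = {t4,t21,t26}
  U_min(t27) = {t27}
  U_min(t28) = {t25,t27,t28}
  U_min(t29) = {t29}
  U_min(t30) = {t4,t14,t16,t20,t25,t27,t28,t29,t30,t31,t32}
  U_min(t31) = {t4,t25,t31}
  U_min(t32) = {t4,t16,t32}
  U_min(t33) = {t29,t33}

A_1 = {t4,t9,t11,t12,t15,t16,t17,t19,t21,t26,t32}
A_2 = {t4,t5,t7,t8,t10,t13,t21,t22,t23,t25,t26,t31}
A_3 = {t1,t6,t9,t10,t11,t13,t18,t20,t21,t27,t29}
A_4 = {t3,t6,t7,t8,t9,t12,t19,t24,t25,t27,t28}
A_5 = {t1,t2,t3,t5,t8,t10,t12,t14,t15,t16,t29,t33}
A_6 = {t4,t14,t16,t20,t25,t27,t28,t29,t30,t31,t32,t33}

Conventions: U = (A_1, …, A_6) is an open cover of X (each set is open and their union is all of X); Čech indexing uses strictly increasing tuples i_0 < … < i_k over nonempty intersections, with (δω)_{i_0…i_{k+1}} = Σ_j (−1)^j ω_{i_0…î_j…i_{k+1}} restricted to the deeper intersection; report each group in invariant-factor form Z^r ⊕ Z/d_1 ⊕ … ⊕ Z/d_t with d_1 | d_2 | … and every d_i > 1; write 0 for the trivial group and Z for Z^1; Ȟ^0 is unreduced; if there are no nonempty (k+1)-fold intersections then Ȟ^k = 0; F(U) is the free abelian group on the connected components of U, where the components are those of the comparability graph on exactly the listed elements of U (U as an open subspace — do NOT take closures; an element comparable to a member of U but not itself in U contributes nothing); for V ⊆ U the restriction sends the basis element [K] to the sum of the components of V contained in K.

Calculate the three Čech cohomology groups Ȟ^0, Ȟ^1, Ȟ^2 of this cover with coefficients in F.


nerve of the cover:
  A12={t4,t21,t26} A13={t9,t11,t21} A14={t9,t12,t19} A15={t12,t15,t16} A16={t4,t16,t32} A23={t10,t13,t21} A24={t7,t8,t25} A25={t5,t8,t10} A26={t4,t25,t31} A34={t6,t9,t27} A35={t1,t10,t29} A36={t20,t27,t29} A45={t3,t8,t12} A46={t25,t27,t28} A56={t14,t16,t29,t33}
  A123={t21} A126={t4} A134={t9} A145={t12} A156={t16} A235={t10} A245={t8} A246={t25} A346={t27} A356={t29}
components per intersection:
  A1: {t4,t9,t11,t12,t15,t16,t17,t19,t21,t26,t32}
  A2: {t4,t5,t7,t8,t10,t13,t21,t22,t23,t25,t26,t31}
  A3: {t1,t6,t9,t10,t11,t13,t18,t20,t21,t27,t29}
  A4: {t3,t6,t7,t8,t9,t12,t19,t24,t25,t27,t28}
  A5: {t1,t2,t3,t5,t8,t10,t12,t14,t15,t16,t29,t33}
  A6: {t4,t14,t16,t20,t25,t27,t28,t29,t30,t31,t32,t33}
  A12: {t4,t21,t26}
  A13: {t9,t11,t21}
  A14: {t9,t12,t19}
  A15: {t12,t15,t16}
  A16: {t4,t16,t32}
  A23: {t10,t13,t21}
  A24: {t7,t8,t25}
  A25: {t5,t8,t10}
  A26: {t4,t25,t31}
  A34: {t6,t9,t27}
  A35: {t1,t10,t29}
  A36: {t20,t27,t29}
  A45: {t3,t8,t12}
  A46: {t25,t27,t28}
  A56: {t14,t16,t29,t33}
  A123: {t21}
  A126: {t4}
  A134: {t9}
  A145: {t12}
  A156: {t16}
  A235: {t10}
  A245: {t8}
  A246: {t25}
  A346: {t27}
  A356: {t29}
C dims 6,15,10; δ0: rk 5, SNF 1^5; δ1: rk 10, SNF 1^9·2
Ȟ^0 = (6 − 5) − 0 = 1, so Ȟ^0 ≅ Z
Ȟ^1 = (15 − 10) − 5 = 0, so Ȟ^1 ≅ 0
Ȟ^2 = (10 − 0) − 10 = 0 plus torsion [2], so Ȟ^2 ≅ Z/2

Ȟ^0 ≅ Z,  Ȟ^1 ≅ 0,  Ȟ^2 ≅ Z/2


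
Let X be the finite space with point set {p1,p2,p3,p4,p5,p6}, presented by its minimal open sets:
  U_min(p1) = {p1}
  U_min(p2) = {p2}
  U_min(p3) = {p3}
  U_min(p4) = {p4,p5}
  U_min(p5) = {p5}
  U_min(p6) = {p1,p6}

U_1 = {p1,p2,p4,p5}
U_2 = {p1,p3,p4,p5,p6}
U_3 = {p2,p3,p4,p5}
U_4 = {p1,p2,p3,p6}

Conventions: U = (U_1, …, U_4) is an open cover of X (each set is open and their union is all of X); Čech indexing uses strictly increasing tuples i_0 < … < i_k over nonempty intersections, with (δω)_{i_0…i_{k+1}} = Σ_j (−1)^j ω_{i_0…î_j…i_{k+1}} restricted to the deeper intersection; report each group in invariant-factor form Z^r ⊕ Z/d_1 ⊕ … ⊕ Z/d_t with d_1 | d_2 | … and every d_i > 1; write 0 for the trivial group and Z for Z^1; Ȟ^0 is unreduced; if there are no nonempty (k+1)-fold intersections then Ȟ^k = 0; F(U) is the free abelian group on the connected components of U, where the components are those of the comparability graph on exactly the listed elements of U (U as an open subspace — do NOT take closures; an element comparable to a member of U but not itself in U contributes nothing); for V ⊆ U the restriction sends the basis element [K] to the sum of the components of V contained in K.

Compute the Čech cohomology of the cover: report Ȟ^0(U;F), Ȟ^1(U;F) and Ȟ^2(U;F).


Ȟ^0 ≅ Z^4,  Ȟ^1 ≅ 0,  Ȟ^2 ≅ 0

nonempty overlaps:
  U12={p1,p4,p5} U13={p2,p4,p5} U14={p1,p2} U23={p3,p4,p5} U24={p1,p3,p6} U34={p2,p3}
  U123={p4,p5} U124={p1} U134={p2} U234={p3}
components per intersection:
  U1: {p1} {p2} {p4,p5}
  U2: {p1,p6} {p3} {p4,p5}
  U3: {p2} {p3} {p4,p5}
  U4: {p1,p6} {p2} {p3}
  U12: {p1} {p4,p5}
  U13: {p2} {p4,p5}
  U14: {p1} {p2}
  U23: {p3} {p4,p5}
  U24: {p1,p6} {p3}
  U34: {p2} {p3}
  U123: {p4,p5}
  U124: {p1}
  U134: {p2}
  U234: {p3}
C dims 12,12,4; δ0: rk 8, SNF 1^8; δ1: rk 4, SNF 1^4
degree 0: 12−8−0 = 4 → Ȟ^0 ≅ Z^4
degree 1: 12−4−8 = 0 → Ȟ^1 ≅ 0
degree 2: 4−0−4 = 0 → Ȟ^2 ≅ 0


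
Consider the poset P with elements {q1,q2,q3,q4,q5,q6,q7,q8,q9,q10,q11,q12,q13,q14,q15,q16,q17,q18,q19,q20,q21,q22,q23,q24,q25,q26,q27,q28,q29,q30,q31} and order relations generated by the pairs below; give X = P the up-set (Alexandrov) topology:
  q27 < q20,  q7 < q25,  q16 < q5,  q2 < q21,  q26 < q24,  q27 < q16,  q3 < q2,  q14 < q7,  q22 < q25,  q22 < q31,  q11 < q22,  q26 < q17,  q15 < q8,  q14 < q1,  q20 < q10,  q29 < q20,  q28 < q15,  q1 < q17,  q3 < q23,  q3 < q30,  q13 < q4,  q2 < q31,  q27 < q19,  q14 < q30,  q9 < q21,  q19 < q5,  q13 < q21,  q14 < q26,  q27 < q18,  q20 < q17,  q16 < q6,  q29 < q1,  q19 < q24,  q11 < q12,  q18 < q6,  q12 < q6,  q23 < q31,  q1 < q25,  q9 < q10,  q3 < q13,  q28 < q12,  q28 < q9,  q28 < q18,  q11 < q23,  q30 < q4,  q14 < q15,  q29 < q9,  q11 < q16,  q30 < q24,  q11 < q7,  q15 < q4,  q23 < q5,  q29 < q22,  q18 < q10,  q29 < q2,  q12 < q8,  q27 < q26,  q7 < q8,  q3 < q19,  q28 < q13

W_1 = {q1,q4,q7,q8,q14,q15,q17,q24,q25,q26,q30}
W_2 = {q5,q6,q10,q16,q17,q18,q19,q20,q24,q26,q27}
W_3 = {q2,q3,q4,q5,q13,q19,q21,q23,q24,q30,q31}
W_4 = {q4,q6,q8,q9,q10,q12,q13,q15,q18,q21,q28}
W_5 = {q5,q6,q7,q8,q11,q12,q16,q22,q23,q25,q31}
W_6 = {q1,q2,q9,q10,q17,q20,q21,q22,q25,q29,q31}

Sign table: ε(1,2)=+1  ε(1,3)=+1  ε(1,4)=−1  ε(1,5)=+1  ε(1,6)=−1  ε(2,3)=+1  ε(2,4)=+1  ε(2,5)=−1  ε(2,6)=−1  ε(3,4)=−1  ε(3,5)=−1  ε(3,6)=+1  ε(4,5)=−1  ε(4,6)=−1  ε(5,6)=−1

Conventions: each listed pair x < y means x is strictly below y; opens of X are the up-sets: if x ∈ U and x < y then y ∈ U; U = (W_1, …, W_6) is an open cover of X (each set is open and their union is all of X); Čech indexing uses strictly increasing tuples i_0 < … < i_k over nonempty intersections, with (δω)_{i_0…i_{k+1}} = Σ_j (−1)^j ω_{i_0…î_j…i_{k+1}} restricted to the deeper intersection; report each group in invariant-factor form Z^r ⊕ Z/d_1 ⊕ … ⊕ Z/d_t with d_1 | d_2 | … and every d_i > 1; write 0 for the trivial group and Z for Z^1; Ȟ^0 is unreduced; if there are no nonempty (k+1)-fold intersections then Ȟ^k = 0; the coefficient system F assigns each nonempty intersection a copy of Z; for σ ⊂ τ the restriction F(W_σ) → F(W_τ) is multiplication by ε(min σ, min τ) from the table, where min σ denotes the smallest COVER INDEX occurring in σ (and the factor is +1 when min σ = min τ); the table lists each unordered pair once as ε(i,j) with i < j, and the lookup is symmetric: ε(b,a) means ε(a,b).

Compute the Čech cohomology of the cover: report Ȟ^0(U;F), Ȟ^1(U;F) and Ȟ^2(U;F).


Ȟ^0 ≅ 0,  Ȟ^1 ≅ Z/2,  Ȟ^2 ≅ Z

nonempty overlaps:
  W12={q17,q24,q26} W13={q4,q24,q30} W14={q4,q8,q15} W15={q7,q8,q25} W16={q1,q17,q25} W23={q5,q19,q24} W24={q6,q10,q18} W25={q5,q6,q16} W26={q10,q17,q20} W34={q4,q13,q21} W35={q5,q23,q31} W36={q2,q21,q31} W45={q6,q8,q12} W46={q9,q10,q21} W56={q22,q25,q31}
  W123={q24} W126={q17} W134={q4} W145={q8} W156={q25} W235={q5} W245={q6} W246={q10} W346={q21} W356={q31}
C dims 6,15,10; δ0: rk 6, SNF 1^5·2; δ1: rk 9, SNF 1^9
degree 0: 6−6−0 = 0 → Ȟ^0 ≅ 0
degree 1: 15−9−6 = 0 plus torsion [2] → Ȟ^1 ≅ Z/2
degree 2: 10−0−9 = 1 → Ȟ^2 ≅ Z


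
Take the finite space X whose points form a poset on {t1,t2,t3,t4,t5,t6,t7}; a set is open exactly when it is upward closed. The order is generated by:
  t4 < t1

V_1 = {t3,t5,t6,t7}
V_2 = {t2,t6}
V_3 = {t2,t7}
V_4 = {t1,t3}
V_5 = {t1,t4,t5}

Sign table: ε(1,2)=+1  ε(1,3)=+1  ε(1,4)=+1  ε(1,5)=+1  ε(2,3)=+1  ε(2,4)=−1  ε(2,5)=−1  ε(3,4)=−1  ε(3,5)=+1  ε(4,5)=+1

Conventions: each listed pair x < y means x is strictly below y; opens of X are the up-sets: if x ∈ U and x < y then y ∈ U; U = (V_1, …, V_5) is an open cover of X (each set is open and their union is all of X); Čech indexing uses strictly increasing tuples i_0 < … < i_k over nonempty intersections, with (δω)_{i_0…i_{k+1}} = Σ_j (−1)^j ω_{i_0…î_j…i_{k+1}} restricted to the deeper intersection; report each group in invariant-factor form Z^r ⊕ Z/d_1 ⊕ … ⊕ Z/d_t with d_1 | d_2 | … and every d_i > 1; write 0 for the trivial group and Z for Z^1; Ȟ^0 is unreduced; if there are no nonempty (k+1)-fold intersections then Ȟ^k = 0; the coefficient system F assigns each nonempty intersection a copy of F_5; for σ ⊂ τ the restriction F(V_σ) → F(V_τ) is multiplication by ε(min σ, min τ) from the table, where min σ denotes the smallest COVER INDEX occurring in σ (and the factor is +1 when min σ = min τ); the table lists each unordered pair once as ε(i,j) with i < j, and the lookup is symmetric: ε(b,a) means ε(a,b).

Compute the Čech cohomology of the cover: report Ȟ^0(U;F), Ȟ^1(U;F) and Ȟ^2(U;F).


Ȟ^0 = Z/5, Ȟ^1 = Z/5 ⊕ Z/5 and Ȟ^2 = 0

cover nerve:
  V12={t6} V13={t7} V14={t3} V15={t5} V23={t2} V45={t1}
C dims 5,6; δ0: rk_F5 4
Ȟ^0: (5−4)−0=1 ⇒ Z/5
Ȟ^1: (6−0)−4=2 ⇒ Z/5 ⊕ Z/5
Ȟ^2: (0−0)−0=0 ⇒ 0


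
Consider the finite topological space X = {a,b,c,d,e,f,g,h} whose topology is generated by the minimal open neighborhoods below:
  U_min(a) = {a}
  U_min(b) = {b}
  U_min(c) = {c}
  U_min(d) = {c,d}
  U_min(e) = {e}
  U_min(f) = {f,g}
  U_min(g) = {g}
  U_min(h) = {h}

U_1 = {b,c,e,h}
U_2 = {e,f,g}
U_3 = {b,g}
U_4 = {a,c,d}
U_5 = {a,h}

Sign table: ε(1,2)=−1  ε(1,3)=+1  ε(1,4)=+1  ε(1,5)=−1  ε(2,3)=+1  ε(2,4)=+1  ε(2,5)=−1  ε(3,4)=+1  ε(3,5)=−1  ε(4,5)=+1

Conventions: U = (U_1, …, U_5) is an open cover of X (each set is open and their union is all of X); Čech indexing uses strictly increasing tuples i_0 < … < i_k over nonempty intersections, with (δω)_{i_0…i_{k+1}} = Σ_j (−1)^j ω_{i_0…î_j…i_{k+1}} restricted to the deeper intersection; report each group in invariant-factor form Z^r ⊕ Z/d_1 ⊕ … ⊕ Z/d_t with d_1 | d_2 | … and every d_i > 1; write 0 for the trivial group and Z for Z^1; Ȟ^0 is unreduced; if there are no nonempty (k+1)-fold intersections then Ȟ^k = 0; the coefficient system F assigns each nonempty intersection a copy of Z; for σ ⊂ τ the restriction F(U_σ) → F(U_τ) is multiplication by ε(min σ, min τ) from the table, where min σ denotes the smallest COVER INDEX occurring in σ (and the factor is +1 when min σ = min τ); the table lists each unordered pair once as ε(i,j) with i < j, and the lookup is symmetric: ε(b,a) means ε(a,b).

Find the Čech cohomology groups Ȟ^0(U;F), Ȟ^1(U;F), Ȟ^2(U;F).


Ȟ^0(U;F) ≅ 0; Ȟ^1(U;F) ≅ Z ⊕ Z/2; Ȟ^2(U;F) ≅ 0

nerve of the cover:
  U12={e} U13={b} U14={c} U15={h} U23={g} U45={a}
C dims 5,6; δ0: rk 5, SNF 1^4·2
Ȟ^0 = (5 − 5) − 0 = 0, so Ȟ^0 ≅ 0
Ȟ^1 = (6 − 0) − 5 = 1 plus torsion [2], so Ȟ^1 ≅ Z ⊕ Z/2
Ȟ^2 = (0 − 0) − 0 = 0, so Ȟ^2 ≅ 0


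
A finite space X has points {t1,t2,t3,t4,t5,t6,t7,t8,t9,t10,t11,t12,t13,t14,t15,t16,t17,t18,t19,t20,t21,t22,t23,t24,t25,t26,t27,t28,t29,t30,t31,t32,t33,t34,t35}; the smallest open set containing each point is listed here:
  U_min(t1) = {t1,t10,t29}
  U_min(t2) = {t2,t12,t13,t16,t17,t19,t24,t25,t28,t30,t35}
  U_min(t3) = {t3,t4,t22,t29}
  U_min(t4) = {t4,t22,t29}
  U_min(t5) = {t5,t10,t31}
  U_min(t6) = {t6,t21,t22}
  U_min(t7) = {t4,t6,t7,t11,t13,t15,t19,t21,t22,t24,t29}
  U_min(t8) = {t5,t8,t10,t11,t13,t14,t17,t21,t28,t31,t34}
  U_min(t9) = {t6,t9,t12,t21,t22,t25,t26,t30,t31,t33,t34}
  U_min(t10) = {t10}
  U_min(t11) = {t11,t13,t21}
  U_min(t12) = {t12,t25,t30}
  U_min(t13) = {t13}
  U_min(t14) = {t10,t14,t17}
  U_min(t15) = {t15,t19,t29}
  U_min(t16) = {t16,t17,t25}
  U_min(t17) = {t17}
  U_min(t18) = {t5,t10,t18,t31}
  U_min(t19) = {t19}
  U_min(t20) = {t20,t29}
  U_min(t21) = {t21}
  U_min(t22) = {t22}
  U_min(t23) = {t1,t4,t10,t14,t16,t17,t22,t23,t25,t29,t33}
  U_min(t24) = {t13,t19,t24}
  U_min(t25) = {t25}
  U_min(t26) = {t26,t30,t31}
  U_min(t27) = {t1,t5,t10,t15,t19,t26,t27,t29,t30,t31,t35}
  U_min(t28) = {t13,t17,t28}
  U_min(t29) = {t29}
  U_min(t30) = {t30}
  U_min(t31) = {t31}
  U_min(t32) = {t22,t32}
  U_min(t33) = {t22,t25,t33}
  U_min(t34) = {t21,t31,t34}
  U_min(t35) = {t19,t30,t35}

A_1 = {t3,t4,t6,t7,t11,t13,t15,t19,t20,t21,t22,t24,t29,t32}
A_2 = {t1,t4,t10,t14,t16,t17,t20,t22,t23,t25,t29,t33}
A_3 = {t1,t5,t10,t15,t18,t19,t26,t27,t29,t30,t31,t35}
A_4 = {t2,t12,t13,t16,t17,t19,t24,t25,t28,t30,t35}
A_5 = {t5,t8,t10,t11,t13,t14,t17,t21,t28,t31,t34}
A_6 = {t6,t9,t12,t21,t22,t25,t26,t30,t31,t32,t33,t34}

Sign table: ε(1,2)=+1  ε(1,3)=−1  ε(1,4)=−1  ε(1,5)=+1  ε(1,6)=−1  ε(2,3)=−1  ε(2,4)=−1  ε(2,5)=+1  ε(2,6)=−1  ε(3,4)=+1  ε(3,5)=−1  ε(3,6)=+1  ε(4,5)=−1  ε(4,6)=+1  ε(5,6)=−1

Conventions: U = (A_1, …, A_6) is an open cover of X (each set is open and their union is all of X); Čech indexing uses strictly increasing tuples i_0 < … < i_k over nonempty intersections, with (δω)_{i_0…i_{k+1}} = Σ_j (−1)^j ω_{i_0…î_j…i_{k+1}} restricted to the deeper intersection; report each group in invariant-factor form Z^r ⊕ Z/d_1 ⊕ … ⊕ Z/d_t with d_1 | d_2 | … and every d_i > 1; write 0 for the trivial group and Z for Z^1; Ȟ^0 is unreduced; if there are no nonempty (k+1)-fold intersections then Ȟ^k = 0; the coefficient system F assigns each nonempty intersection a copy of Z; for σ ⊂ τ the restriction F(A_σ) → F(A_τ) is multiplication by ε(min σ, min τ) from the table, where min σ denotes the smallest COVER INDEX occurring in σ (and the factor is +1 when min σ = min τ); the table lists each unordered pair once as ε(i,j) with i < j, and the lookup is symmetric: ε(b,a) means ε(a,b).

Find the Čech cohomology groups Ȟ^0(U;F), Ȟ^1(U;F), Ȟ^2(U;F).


nonempty intersections:
  A12={t4,t20,t22,t29} A13={t15,t19,t29} A14={t13,t19,t24} A15={t11,t13,t21} A16={t6,t21,t22,t32} A23={t1,t10,t29} A24={t16,t17,t25} A25={t10,t14,t17} A26={t22,t25,t33} A34={t19,t30,t35} A35={t5,t10,t31} A36={t26,t30,t31} A45={t13,t17,t28} A46={t12,t25,t30} A56={t21,t31,t34}
  A123={t29} A126={t22} A134={t19} A145={t13} A156={t21} A235={t10} A245={t17} A246={t25} A346={t30} A356={t31}
C dims 6,15,10; δ0: rk 5, SNF 1^5; δ1: rk 10, SNF 1^9·2
Ȟ^0: (6−5)−0=1 ⇒ Z
Ȟ^1: (15−10)−5=0 ⇒ 0
Ȟ^2: (10−0)−10=0 plus torsion [2] ⇒ Z/2

Ȟ^0(U;F) ≅ Z, Ȟ^1(U;F) ≅ 0 and Ȟ^2(U;F) ≅ Z/2


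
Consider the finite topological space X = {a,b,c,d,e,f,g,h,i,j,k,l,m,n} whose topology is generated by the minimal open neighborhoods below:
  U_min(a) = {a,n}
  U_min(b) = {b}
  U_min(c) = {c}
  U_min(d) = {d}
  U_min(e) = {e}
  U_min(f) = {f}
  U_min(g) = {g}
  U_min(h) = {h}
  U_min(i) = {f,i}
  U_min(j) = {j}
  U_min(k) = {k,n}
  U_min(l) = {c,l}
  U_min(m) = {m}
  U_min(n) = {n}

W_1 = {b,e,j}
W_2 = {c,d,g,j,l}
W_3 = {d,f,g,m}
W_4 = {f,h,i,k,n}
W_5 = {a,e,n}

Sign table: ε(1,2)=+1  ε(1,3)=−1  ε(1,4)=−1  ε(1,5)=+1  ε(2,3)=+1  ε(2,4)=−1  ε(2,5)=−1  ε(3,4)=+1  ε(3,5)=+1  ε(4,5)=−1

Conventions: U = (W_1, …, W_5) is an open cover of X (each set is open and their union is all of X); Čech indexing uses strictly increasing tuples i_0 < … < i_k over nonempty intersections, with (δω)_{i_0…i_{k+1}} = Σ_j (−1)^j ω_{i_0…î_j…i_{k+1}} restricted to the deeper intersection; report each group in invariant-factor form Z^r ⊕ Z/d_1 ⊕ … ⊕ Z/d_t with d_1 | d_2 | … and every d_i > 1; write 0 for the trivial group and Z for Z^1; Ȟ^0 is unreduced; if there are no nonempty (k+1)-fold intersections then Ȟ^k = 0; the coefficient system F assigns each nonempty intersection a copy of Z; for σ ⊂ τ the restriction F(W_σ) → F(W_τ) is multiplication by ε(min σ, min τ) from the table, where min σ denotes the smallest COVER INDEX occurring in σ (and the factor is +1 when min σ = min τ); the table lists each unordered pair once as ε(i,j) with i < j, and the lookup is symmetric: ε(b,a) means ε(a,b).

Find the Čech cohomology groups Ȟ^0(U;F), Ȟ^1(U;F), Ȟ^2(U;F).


Ȟ^0 ≅ 0, Ȟ^1 ≅ Z/2, Ȟ^2 ≅ 0

nonempty overlaps:
  W12={j} W15={e} W23={d,g} W34={f} W45={n}
C dims 5,5; δ0: rk 5, SNF 1^4·2
degree 0: 5−5−0 = 0 → Ȟ^0 ≅ 0
degree 1: 5−0−5 = 0 plus torsion [2] → Ȟ^1 ≅ Z/2
degree 2: 0−0−0 = 0 → Ȟ^2 ≅ 0


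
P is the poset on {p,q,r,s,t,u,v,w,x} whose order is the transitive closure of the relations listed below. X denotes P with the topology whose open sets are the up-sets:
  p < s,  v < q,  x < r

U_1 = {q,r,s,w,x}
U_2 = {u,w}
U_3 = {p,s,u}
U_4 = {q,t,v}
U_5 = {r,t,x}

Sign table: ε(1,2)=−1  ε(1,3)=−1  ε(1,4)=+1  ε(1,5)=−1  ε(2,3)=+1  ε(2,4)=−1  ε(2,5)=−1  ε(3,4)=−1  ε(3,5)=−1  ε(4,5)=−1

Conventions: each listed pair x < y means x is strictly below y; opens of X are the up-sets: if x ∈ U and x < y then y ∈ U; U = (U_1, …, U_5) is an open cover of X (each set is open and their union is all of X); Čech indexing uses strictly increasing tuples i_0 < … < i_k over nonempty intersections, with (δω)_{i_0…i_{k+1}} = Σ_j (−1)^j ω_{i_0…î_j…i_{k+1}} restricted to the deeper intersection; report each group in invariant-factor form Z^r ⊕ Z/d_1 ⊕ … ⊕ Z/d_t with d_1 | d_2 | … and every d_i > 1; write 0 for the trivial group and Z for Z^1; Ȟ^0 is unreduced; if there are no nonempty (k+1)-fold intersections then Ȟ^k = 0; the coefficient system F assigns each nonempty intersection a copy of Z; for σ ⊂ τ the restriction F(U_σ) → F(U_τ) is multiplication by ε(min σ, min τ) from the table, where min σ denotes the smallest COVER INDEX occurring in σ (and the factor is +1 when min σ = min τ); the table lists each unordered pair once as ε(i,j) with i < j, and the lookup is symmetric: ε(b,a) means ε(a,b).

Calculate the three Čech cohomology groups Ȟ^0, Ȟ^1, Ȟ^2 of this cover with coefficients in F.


nerve of the cover:
  U12={w} U13={s} U14={q} U15={r,x} U23={u} U45={t}
C dims 5,6; δ0: rk 4, SNF 1^4
Ȟ^0 = (5 − 4) − 0 = 1, so Ȟ^0 ≅ Z
Ȟ^1 = (6 − 0) − 4 = 2, so Ȟ^1 ≅ Z^2
Ȟ^2 = (0 − 0) − 0 = 0, so Ȟ^2 ≅ 0

Ȟ^0 = Z; Ȟ^1 = Z^2; Ȟ^2 = 0


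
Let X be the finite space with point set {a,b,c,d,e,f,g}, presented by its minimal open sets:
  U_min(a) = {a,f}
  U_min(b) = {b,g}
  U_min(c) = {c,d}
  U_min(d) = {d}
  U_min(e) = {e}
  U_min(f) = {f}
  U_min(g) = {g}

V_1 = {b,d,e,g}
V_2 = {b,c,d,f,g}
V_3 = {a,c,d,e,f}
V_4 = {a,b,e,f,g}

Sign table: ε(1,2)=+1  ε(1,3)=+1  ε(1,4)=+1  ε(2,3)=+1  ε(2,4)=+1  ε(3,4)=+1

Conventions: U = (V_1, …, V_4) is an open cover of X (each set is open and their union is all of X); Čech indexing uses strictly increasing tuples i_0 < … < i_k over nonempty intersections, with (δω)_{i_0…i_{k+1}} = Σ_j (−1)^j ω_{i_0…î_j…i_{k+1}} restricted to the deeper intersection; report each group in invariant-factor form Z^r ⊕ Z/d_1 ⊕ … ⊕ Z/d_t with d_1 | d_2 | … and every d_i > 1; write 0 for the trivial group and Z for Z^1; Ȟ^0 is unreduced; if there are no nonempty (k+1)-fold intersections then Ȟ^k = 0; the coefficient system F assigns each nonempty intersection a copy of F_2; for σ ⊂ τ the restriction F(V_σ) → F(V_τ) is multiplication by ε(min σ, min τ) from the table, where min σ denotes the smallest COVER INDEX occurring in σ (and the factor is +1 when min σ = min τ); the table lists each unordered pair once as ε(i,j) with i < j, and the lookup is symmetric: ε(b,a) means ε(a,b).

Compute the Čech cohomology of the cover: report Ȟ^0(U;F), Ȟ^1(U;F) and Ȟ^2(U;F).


nonempty intersections:
  V12={b,d,g} V13={d,e} V14={b,e,g} V23={c,d,f} V24={b,f,g} V34={a,e,f}
  V123={d} V124={b,g} V134={e} V234={f}
C dims 4,6,4; δ0: rk_F2 3; δ1: rk_F2 3
Ȟ^0: (4−3)−0=1 ⇒ Z/2
Ȟ^1: (6−3)−3=0 ⇒ 0
Ȟ^2: (4−0)−3=1 ⇒ Z/2

Ȟ^0 = Z/2,  Ȟ^1 = 0,  Ȟ^2 = Z/2


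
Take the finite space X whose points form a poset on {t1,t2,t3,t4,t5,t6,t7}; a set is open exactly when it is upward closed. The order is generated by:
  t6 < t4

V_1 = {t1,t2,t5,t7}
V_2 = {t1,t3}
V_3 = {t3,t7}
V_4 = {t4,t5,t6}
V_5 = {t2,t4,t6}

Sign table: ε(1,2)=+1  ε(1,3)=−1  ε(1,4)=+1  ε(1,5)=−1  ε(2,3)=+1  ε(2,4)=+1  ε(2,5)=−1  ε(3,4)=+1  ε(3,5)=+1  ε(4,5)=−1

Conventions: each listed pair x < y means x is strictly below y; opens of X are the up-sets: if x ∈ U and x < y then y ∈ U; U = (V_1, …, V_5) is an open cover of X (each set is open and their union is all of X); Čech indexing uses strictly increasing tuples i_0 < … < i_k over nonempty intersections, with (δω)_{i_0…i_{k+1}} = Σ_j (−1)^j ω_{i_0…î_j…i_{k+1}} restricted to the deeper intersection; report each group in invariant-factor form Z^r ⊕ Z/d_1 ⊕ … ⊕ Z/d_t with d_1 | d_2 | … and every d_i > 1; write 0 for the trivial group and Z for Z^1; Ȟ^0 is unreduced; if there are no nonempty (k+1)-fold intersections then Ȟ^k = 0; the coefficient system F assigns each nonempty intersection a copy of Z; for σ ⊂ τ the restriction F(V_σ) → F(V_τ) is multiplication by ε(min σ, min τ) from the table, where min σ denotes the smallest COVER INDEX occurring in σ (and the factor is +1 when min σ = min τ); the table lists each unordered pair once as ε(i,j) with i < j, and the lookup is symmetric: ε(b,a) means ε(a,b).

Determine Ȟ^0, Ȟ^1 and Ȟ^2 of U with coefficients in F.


intersection data:
  V12={t1} V13={t7} V14={t5} V15={t2} V23={t3} V45={t4,t6}
C dims 5,6; δ0: rk 5, SNF 1^4·2
Ȟ^0 = (5 − 5) − 0 = 0, so Ȟ^0 ≅ 0
Ȟ^1 = (6 − 0) − 5 = 1 plus torsion [2], so Ȟ^1 ≅ Z ⊕ Z/2
Ȟ^2 = (0 − 0) − 0 = 0, so Ȟ^2 ≅ 0

Ȟ^0 ≅ 0, Ȟ^1 ≅ Z ⊕ Z/2 and Ȟ^2 ≅ 0


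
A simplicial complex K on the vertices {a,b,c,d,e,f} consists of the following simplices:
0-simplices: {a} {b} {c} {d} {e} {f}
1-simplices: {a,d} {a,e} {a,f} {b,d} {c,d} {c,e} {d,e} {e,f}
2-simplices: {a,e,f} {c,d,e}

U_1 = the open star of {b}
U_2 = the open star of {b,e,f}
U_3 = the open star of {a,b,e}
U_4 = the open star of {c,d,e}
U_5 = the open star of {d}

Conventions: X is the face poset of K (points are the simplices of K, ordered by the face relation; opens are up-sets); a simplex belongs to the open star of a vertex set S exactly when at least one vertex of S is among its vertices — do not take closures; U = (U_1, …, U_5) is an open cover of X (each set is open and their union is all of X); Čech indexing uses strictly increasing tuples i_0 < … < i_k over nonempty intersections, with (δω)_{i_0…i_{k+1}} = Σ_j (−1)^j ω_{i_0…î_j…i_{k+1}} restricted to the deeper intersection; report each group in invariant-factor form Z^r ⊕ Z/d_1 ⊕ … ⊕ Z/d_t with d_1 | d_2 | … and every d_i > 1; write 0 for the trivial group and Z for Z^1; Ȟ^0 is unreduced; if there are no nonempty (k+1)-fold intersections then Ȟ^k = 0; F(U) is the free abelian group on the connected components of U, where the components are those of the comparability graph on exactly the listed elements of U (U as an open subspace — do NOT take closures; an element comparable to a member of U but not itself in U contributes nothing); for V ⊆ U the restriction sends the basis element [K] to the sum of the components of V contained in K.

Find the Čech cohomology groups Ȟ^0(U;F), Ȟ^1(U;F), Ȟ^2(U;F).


Ȟ^0 = Z, Ȟ^1 = Z and Ȟ^2 = 0

cover nerve:
  U1={{b},{b,d}} U2={{b},{e},{f},{a,e},{a,f},{b,d},{c,e},{d,e},{e,f},{a,e,f},{c,d,e}} U3={{a},{b},{e},{a,d},{a,e},{a,f},{b,d},{c,e},{d,e},{e,f},{a,e,f},{c,d,e}} U4={{c},{d},{e},{a,d},{a,e},{b,d},{c,d},{c,e},{d,e},{e,f},{a,e,f},{c,d,e}} U5={{d},{a,d},{b,d},{c,d},{d,e},{c,d,e}}
  U12={{b},{b,d}} U13={{b},{b,d}} U14={{b,d}} U15={{b,d}} U23={{b},{e},{a,e},{a,f},{b,d},{c,e},{d,e},{e,f},{a,e,f},{c,d,e}} U24={{e},{a,e},{b,d},{c,e},{d,e},{e,f},{a,e,f},{c,d,e}} U25={{b,d},{d,e},{c,d,e}} U34={{e},{a,d},{a,e},{b,d},{c,e},{d,e},{e,f},{a,e,f},{c,d,e}} U35={{a,d},{b,d},{d,e},{c,d,e}} U45={{d},{a,d},{b,d},{c,d},{d,e},{c,d,e}}
  U123={{b},{b,d}} U124={{b,d}} U125={{b,d}} U134={{b,d}} U135={{b,d}} U145={{b,d}} U234={{e},{a,e},{b,d},{c,e},{d,e},{e,f},{a,e,f},{c,d,e}} U235={{b,d},{d,e},{c,d,e}} U245={{b,d},{d,e},{c,d,e}} U345={{a,d},{b,d},{d,e},{c,d,e}}
  U1234={{b,d}} U1235={{b,d}} U1245={{b,d}} U1345={{b,d}} U2345={{b,d},{d,e},{c,d,e}}
  U12345={{b,d}}
components per intersection:
  U1: {{b},{b,d}}
  U2: {{b},{b,d}} {{e},{f},{a,e},{a,f},{c,e},{d,e},{e,f},{a,e,f},{c,d,e}}
  U3: {{a},{e},{a,d},{a,e},{a,f},{c,e},{d,e},{e,f},{a,e,f},{c,d,e}} {{b},{b,d}}
  U4: {{c},{d},{e},{a,d},{a,e},{b,d},{c,d},{c,e},{d,e},{e,f},{a,e,f},{c,d,e}}
  U5: {{d},{a,d},{b,d},{c,d},{d,e},{c,d,e}}
  U12: {{b},{b,d}}
  U13: {{b},{b,d}}
  U14: {{b,d}}
  U15: {{b,d}}
  U23: {{b},{b,d}} {{e},{a,e},{a,f},{c,e},{d,e},{e,f},{a,e,f},{c,d,e}}
  U24: {{e},{a,e},{c,e},{d,e},{e,f},{a,e,f},{c,d,e}} {{b,d}}
  U25: {{b,d}} {{d,e},{c,d,e}}
  U34: {{e},{a,e},{c,e},{d,e},{e,f},{a,e,f},{c,d,e}} {{a,d}} {{b,d}}
  U35: {{a,d}} {{b,d}} {{d,e},{c,d,e}}
  U45: {{d},{a,d},{b,d},{c,d},{d,e},{c,d,e}}
  U123: {{b},{b,d}}
  U124: {{b,d}}
  U125: {{b,d}}
  U134: {{b,d}}
  U135: {{b,d}}
  U145: {{b,d}}
  U234: {{e},{a,e},{c,e},{d,e},{e,f},{a,e,f},{c,d,e}} {{b,d}}
  U235: {{b,d}} {{d,e},{c,d,e}}
  U245: {{b,d}} {{d,e},{c,d,e}}
  U345: {{a,d}} {{b,d}} {{d,e},{c,d,e}}
  U1234: {{b,d}}
  U1235: {{b,d}}
  U1245: {{b,d}}
  U1345: {{b,d}}
  U2345: {{b,d}} {{d,e},{c,d,e}}
  U12345: {{b,d}}
C dims 7,17,15,6; δ0: rk 6, SNF 1^6; δ1: rk 10, SNF 1^10; δ2: rk 5, SNF 1^5
Ȟ^0: (7−6)−0=1 ⇒ Z
Ȟ^1: (17−10)−6=1 ⇒ Z
Ȟ^2: (15−5)−10=0 ⇒ 0
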